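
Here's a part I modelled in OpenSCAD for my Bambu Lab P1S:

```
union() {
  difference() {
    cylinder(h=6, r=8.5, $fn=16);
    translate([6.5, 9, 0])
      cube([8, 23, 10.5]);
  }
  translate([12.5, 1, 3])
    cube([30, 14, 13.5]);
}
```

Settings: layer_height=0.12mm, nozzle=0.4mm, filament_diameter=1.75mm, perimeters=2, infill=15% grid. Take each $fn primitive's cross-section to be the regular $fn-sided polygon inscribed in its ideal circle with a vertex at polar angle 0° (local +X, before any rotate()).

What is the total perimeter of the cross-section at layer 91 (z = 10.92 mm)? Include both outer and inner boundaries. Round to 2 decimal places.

88.00 mm

At z = 10.92 mm: the cylinder is absent (z outside [0, 6]); the cube at (6.5, 9) is not intersected at this z (z outside [0, 10.5]); Subtracting the remaining from the first: the first operand is absent here, so nothing remains; the 30×14 cube at (12.5, 1) contributes its full rectangle (perimeter 88.00 mm); Taking the union: only the 30×14 cube at (12.5, 1) is present, so the union is just that shape — boundary = 88.00 mm. Overall, the cross-section is a single solid region. Total boundary length (outer) = 88.00 mm.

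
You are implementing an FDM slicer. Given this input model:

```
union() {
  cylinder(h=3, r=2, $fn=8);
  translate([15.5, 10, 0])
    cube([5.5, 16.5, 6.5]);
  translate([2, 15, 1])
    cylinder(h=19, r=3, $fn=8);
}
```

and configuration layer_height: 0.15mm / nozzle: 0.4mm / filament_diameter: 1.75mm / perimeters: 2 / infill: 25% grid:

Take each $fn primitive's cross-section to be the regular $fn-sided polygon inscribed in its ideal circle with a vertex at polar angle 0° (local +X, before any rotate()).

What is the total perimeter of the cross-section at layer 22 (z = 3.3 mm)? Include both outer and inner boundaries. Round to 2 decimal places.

At z = 3.3 mm: the cylinder is absent (z outside [0, 3]); the 5.5×16.5 cube at (15.5, 10) contributes its full rectangle (perimeter 44.00 mm); the r=3 cylinder at (2, 15) gives a regular 8-gon of circumradius 3 (constant along its height) (perimeter = 2·8·3.000·sin(180°/8) = 18.37 mm); Taking the union: the 2 present regions are separate (no shared area or edge), so areas and boundary lengths simply add and each stays a separate island — boundary = 62.37 mm. Overall, the cross-section has 2 separate islands. Total boundary length (outer) = 62.37 mm.

62.37 mm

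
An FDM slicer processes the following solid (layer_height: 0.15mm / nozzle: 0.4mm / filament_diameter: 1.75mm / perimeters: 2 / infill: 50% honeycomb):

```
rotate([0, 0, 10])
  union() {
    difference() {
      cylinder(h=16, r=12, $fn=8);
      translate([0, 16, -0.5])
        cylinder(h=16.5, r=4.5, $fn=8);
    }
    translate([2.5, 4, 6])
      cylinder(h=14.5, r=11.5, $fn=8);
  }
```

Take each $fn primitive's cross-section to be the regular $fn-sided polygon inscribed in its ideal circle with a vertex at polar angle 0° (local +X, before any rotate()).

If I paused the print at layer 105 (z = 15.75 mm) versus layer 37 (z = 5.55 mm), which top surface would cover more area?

layer 105 (z = 15.75 mm)

Layer 105 (z = 15.75): the cylinder: section is a regular 8-gon, circumradius r=12 (area = (8/2)·12.000²·sin(360°/8) = 407.29 mm²); the cylinder at (0, 16): section is a regular 8-gon, circumradius r=4.5 (area = (8/2)·4.500²·sin(360°/8) = 57.28 mm²); After the difference (first − rest): starting from the r=12 cylinder (407.29 mm²), the r=4.5 cylinder at (0, 16) partially overlaps it — only the 0.30 mm² overlap (of its 57.28 mm²) is removed, clipping the outline — area = 406.99 mm²; the r=11.5 cylinder at (2.5, 4) gives a regular 8-gon of circumradius 11.5 (constant along its height) (area = (8/2)·11.500²·sin(360°/8) = 374.06 mm²); Merging all regions: the regions partially overlap — summed areas 781.05 mm² minus the doubly-counted overlap 285.08 mm² gives 495.97 mm² — area = 495.97 mm²; (rotated 10° about Z; rotation is an isometry so areas/perimeters/island counts are preserved). So its area = 495.97 mm². Layer 37 (z = 5.55): the r=12 cylinder gives a regular 8-gon of circumradius 12 (constant along its height) (area = (8/2)·12.000²·sin(360°/8) = 407.29 mm²); the cylinder at (0, 16): section is a regular 8-gon, circumradius r=4.5 (area = (8/2)·4.500²·sin(360°/8) = 57.28 mm²); Taking the first minus the rest: starting from the r=12 cylinder (407.29 mm²), the r=4.5 cylinder at (0, 16) partially overlaps it — only the 0.30 mm² overlap (of its 57.28 mm²) is removed, clipping the outline — area = 406.99 mm²; the cylinder at (2.5, 4) is absent (z outside [6, 20.5]); Taking the union: only the result so far is present, so the union is just that shape — area = 406.99 mm²; (rotated 10° about Z; rotation is an isometry so areas/perimeters/island counts are preserved). So its area = 406.99 mm². Layer 105 is larger (495.97 vs 406.99 mm²).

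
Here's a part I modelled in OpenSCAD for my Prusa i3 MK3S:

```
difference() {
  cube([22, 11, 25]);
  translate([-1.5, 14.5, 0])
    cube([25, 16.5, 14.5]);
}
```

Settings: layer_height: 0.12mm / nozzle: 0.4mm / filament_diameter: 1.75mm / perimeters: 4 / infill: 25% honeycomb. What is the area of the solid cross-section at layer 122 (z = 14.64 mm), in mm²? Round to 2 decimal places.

242.00 mm²

At z = 14.64 mm: the cube (footprint 22×11) is included at this height (area 242.00 mm²); the cube at (-1.5, 14.5) is not intersected at this z (z outside [0, 14.5]); Taking the first minus the rest: none of the subtracted shapes is present at this height, so the 22×11 cube is unchanged — area = 242.00 mm². Overall, the cross-section is a single solid region. Net area = 242.00 mm².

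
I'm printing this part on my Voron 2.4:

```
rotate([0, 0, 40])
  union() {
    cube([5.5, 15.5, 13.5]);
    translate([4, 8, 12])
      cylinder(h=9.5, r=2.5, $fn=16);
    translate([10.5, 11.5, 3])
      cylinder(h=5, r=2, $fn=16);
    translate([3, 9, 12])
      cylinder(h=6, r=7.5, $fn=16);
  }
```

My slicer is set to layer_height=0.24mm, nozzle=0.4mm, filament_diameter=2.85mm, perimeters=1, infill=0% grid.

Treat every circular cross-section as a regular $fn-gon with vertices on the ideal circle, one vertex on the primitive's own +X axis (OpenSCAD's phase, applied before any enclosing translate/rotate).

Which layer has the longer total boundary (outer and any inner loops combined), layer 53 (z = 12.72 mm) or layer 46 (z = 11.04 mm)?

Layer 53 (z = 12.72): the 5.5×15.5 cube contributes its full rectangle (perimeter 42.00 mm); the r=2.5 cylinder at (4, 8) contributes a regular 16-gon of circumradius 2.5 (perimeter = 2·16·2.500·sin(180°/16) = 15.61 mm); the cylinder at (10.5, 11.5) is not intersected at this z (z outside [3, 8]); the cylinder at (3, 9): section is a regular 16-gon, circumradius r=7.5 (perimeter = 2·16·7.500·sin(180°/16) = 46.82 mm); Taking the union: the regions partially overlap (shared area 94.61 mm²), so the edge portions inside another operand are dropped and the merged outline is re-measured after clipping — boundary = 50.85 mm; (rotated 40° about Z; rotation is an isometry so areas/perimeters/island counts are preserved). So its perimeter = 50.85 mm. Layer 46 (z = 11.04): the cube (footprint 5.5×15.5) is included at this height (perimeter 42.00 mm); the cylinder at (4, 8) does not reach this height (z outside [12, 21.5]); the cylinder at (10.5, 11.5) is absent (z outside [3, 8]); the cylinder at (3, 9) is not intersected at this z (z outside [12, 18]); Merging all regions: only the 5.5×15.5 cube is present, so the union is just that shape — boundary = 42.00 mm; (whole slice rotated 40° about Z — lengths, areas and connectivity unchanged). So its perimeter = 42.00 mm. Layer 53 is larger (50.85 vs 42.00 mm).

layer 53 (z = 12.72 mm)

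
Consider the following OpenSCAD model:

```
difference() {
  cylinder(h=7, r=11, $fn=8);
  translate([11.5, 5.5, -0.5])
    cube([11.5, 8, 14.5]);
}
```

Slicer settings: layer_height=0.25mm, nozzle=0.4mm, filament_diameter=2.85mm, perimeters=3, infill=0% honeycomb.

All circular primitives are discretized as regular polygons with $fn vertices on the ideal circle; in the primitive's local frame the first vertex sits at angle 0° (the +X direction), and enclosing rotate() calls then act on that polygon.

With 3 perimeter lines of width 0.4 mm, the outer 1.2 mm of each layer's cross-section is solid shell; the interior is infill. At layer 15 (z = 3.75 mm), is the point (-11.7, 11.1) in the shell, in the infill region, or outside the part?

outside

At z = 3.75 mm: the r=11 cylinder contributes a regular 8-gon of circumradius 11; the cube at (11.5, 5.5) (footprint 11.5×8) is included at this height; Taking the first minus the rest: starting from the r=11 cylinder, the 11.5×8 cube at (11.5, 5.5) misses the remaining region (no effect) — 1 connected region. Overall, the cross-section is a single solid region. The nearest boundary edge runs (-11.00, 0.00)→(-7.78, 7.78); distance from the point to it = 5.14 mm. The point is not inside any of the regions above, so it lies outside the cross-section (5.14 mm from the nearest boundary).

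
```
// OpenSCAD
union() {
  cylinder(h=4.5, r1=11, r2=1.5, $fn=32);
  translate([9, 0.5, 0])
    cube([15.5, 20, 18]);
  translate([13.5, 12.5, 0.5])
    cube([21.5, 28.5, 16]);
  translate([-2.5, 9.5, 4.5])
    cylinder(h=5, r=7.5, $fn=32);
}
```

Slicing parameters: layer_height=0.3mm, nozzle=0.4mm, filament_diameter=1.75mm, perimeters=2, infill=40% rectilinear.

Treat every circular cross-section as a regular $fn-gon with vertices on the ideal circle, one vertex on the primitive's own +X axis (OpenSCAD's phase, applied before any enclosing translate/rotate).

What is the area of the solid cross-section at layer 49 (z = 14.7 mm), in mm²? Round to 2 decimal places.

At z = 14.7 mm: the cone does not reach this height (z outside [0, 4.5]); the 15.5×20 cube at (9, 0.5) contributes its full rectangle (area 310.00 mm²); the cube at (13.5, 12.5) is present — its section is the full 21.5×28.5 rectangle (area 612.75 mm²); the cylinder at (-2.5, 9.5) does not reach this height (z outside [4.5, 9.5]); Taking the union: the regions partially overlap — summed areas 922.75 mm² minus the doubly-counted overlap 88.00 mm² gives 834.75 mm² — area = 834.75 mm². Overall, the cross-section is a single solid region. Net area = 834.75 mm².

834.75 mm²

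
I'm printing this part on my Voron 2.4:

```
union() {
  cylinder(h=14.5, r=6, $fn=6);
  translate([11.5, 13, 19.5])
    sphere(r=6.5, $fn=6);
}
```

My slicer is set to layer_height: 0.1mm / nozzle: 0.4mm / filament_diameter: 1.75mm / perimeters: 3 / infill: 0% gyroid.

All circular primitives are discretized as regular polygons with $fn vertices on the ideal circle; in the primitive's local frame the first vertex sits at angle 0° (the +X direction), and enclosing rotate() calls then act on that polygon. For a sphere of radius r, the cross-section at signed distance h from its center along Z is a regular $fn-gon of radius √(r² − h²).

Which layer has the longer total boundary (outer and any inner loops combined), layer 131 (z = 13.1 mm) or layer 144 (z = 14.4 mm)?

layer 144 (z = 14.4 mm)

Layer 131 (z = 13.1): the cylinder: section is a regular 6-gon, circumradius r=6 (perimeter = 2·6·6.000·sin(180°/6) = 36.00 mm); the sphere at (11.5, 13): section is a regular 6-gon, circumradius = √(r²−h²) = √(6.5²−6.4²) = 1.136 (perimeter = 2·6·1.136·sin(180°/6) = 6.81 mm); Combining (union): the 2 present regions are separate (no shared area or edge), so areas and boundary lengths simply add and each stays a separate island — boundary = 42.81 mm. So its perimeter = 42.81 mm. Layer 144 (z = 14.4): the r=6 cylinder contributes a regular 6-gon of circumradius 6 (perimeter = 2·6·6.000·sin(180°/6) = 36.00 mm); the r=6.5 sphere at (11.5, 13) slices to a regular 6-gon of circumradius 4.030 (√(r²−h²) with h=5.1 from center) (perimeter = 2·6·4.030·sin(180°/6) = 24.18 mm); Combining (union): the 2 present regions are separate (no shared area or edge), so areas and boundary lengths simply add and each stays a separate island — boundary = 60.18 mm. So its perimeter = 60.18 mm. Layer 144 is larger (60.18 vs 42.81 mm).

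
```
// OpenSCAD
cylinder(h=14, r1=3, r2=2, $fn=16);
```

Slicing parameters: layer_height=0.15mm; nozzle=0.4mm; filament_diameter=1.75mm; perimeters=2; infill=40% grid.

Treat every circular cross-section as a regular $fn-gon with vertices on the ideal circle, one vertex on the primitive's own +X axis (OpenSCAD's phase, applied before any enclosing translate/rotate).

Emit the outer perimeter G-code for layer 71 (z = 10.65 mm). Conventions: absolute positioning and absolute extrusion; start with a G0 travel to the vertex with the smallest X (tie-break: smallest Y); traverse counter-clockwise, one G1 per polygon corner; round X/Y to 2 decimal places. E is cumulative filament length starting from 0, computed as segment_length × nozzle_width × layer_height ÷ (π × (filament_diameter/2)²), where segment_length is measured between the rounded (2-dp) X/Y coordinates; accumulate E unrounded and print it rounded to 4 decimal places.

G0 X-2.24 Y0.00 Z10.65
G1 X-2.07 Y-0.86 E0.0219
G1 X-1.58 Y-1.58 E0.0436
G1 X-0.86 Y-2.07 E0.0653
G1 X0.00 Y-2.24 E0.0872
G1 X0.86 Y-2.07 E0.1091
G1 X1.58 Y-1.58 E0.1308
G1 X2.07 Y-0.86 E0.1525
G1 X2.24 Y0.00 E0.1744
G1 X2.07 Y0.86 E0.1962
G1 X1.58 Y1.58 E0.2180
G1 X0.86 Y2.07 E0.2397
G1 X0.00 Y2.24 E0.2616
G1 X-0.86 Y2.07 E0.2834
G1 X-1.58 Y1.58 E0.3052
G1 X-2.07 Y0.86 E0.3269
G1 X-2.24 Y0.00 E0.3487

At z = 10.65 mm: the cone contributes a regular 16-gon of circumradius 2.239 (interpolated between r1=3 and r2=2 at t=0.761). The outline is a single polygon with 16 vertices. Extrusion per mm of travel: 0.4 × 0.15 / (π × 0.875²) = 0.024945. Accumulating E over each segment gives final E = 0.3487.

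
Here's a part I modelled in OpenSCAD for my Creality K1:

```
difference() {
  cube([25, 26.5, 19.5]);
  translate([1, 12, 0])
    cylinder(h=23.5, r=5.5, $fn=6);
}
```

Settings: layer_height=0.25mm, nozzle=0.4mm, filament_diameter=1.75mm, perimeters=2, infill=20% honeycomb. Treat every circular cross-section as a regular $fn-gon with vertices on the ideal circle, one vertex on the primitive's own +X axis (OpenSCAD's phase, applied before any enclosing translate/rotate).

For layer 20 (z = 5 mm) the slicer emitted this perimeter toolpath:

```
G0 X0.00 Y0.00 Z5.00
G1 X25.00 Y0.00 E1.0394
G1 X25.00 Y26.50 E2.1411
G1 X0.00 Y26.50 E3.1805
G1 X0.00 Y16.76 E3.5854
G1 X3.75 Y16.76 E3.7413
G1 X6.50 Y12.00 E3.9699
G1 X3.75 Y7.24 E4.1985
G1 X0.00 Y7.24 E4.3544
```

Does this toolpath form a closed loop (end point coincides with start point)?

Start point (G0): (0.00, 0.00). End point (last G1): the path does not return to the start — open.

no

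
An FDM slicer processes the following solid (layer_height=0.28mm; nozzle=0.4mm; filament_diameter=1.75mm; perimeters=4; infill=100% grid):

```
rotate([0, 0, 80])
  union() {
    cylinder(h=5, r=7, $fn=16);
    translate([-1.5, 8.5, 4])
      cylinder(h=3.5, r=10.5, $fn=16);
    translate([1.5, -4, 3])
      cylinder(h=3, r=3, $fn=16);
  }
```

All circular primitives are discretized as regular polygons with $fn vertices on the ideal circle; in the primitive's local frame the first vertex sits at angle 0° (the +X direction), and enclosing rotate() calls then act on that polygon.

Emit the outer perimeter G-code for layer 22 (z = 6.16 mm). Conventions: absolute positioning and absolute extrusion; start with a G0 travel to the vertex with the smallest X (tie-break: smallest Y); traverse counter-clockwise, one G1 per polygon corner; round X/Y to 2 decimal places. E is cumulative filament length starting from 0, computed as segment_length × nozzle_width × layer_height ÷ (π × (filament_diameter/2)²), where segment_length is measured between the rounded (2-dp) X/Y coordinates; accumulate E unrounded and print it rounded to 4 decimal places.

G0 X-18.97 Y1.82 Z6.16
G1 X-18.88 Y-2.27 E0.1905
G1 X-17.23 Y-6.02 E0.3813
G1 X-14.27 Y-8.86 E0.5723
G1 X-10.45 Y-10.34 E0.7630
G1 X-6.36 Y-10.25 E0.9535
G1 X-2.61 Y-8.60 E1.1443
G1 X0.22 Y-5.64 E1.3350
G1 X1.71 Y-1.82 E1.5259
G1 X1.62 Y2.27 E1.7164
G1 X-0.03 Y6.02 E1.9072
G1 X-2.99 Y8.85 E2.0979
G1 X-6.81 Y10.34 E2.2888
G1 X-10.90 Y10.25 E2.4793
G1 X-14.65 Y8.60 E2.6701
G1 X-17.49 Y5.64 E2.8611
G1 X-18.97 Y1.82 E3.0518

At z = 6.16 mm: the cylinder is not intersected at this z (z outside [0, 5]); the r=10.5 cylinder at (-1.5, 8.5) gives a regular 16-gon of circumradius 10.5 (constant along its height); the cylinder at (1.5, -4) is not intersected at this z (z outside [3, 6]); Merging all regions: only the r=10.5 cylinder at (-1.5, 8.5) is present, so the union is just that shape — 1 connected region; (rotated 80° about Z; rotation is an isometry so areas/perimeters/island counts are preserved). The outline is a single polygon with 16 vertices. Extrusion per mm of travel: 0.4 × 0.28 / (π × 0.875²) = 0.046564. Accumulating E over each segment gives final E = 3.0518.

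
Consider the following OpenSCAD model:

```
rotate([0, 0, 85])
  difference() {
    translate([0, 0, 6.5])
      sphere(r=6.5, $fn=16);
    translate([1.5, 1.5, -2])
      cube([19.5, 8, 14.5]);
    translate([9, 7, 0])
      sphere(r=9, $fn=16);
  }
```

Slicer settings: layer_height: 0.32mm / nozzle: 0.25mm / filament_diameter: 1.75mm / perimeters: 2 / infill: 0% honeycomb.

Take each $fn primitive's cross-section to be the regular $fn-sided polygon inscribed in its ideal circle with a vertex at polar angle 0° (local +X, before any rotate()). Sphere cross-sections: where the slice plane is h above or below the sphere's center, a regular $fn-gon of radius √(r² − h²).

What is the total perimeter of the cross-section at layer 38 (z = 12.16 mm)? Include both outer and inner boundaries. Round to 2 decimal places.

20.66 mm

At z = 12.16 mm: the r=6.5 sphere contributes a regular 16-gon of circumradius √(6.5²−5.66²) = 3.196 (perimeter = 2·16·3.196·sin(180°/16) = 19.95 mm); the cube at (1.5, 1.5) is present — its section is the full 19.5×8 rectangle (perimeter 55.00 mm); the sphere at (9, 7) does not reach this height (|z−center|=12.160 > r=9); Subtracting the remaining from the first: starting from the r=6.5 sphere, the 19.5×8 cube at (1.5, 1.5) partially overlaps it — only the 0.96 mm² overlap (of its 156.00 mm²) is removed, clipping the outline — boundary = 20.66 mm; (whole slice rotated 85° about Z — lengths, areas and connectivity unchanged). Overall, the cross-section is a single solid region. Total boundary length (outer) = 20.66 mm.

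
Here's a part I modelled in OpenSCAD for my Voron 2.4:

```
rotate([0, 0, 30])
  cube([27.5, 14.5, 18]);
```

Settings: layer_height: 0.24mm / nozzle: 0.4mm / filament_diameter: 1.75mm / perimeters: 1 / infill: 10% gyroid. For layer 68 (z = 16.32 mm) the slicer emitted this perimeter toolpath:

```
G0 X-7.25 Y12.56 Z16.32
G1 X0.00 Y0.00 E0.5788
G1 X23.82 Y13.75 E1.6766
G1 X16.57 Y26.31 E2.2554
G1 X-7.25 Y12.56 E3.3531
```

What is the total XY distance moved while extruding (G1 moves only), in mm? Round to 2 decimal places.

84.01 mm

Sum the Euclidean lengths of each G1 segment: total = 84.01 mm.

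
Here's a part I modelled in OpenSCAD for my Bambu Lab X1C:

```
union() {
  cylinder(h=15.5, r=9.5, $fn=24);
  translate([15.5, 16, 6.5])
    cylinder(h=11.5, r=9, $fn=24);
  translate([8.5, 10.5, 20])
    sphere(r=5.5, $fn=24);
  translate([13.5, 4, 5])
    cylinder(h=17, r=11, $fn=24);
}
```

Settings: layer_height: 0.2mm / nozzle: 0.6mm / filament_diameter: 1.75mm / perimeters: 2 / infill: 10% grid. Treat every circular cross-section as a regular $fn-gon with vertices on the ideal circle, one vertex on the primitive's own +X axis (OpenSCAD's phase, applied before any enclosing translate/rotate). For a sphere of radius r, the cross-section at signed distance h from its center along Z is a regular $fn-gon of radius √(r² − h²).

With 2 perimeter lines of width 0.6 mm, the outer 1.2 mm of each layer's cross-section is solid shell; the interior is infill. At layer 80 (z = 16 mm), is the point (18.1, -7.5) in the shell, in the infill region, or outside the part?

At z = 16 mm: the cylinder does not reach this height (z outside [0, 15.5]); the cylinder at (15.5, 16): section is a regular 24-gon, circumradius r=9; the sphere at (8.5, 10.5): section is a regular 24-gon, circumradius = √(r²−h²) = √(5.5²−4²) = 3.775; the r=11 cylinder at (13.5, 4) contributes a regular 24-gon of circumradius 11; Taking the union: the regions partially overlap (shared area 125.60 mm²), so overlapping operands fuse into one piece — 1 connected region. Overall, the cross-section is a single solid region. The nearest boundary edge runs (19.00, -5.53)→(16.35, -6.63); distance from the point to it = 1.48 mm. The point is not inside any of the regions above, so it lies outside the cross-section (1.48 mm from the nearest boundary).

outside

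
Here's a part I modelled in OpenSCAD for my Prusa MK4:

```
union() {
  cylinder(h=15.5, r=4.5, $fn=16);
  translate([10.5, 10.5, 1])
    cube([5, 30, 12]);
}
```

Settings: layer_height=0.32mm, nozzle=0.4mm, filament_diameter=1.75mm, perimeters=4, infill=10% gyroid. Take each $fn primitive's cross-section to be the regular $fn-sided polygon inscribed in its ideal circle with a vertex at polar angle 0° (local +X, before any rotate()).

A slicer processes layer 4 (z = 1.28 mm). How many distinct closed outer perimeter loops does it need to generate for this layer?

2

At z = 1.28 mm: the cylinder: section is a regular 16-gon, circumradius r=4.5; the cube at (10.5, 10.5) (footprint 5×30) is included at this height; Merging all regions: the 2 present regions are separate (no shared area or edge), so areas and boundary lengths simply add and each stays a separate island — 2 connected regions. The result has 2 disconnected regions.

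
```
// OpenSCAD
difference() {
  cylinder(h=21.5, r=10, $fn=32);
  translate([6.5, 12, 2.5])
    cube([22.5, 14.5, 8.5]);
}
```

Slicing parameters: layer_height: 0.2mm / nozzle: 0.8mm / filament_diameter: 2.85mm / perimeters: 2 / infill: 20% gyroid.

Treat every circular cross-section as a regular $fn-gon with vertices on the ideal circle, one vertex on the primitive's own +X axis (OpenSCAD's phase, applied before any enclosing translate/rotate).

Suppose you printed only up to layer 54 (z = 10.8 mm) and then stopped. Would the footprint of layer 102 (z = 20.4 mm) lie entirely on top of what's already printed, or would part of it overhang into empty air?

entirely on top

Compare the two slices. At z = 10.8: the cylinder: section is a regular 32-gon, circumradius r=10 (area = (32/2)·10.000²·sin(360°/32) = 312.14 mm²); the cube at (6.5, 12) is present — its section is the full 22.5×14.5 rectangle (area 326.25 mm²); Taking the first minus the rest: starting from the r=10 cylinder (312.14 mm²), the 22.5×14.5 cube at (6.5, 12) misses the remaining region (no effect) — area = 312.14 mm². At z = 20.4: the r=10 cylinder contributes a regular 32-gon of circumradius 10 (area = (32/2)·10.000²·sin(360°/32) = 312.14 mm²); the cube at (6.5, 12) is not intersected at this z (z outside [2.5, 11]); Subtracting the remaining from the first: none of the subtracted shapes is present at this height, so the r=10 cylinder is unchanged — area = 312.14 mm². Checking containment: the cross-section at z = 20.4 is a subset of the cross-section at z = 10.8.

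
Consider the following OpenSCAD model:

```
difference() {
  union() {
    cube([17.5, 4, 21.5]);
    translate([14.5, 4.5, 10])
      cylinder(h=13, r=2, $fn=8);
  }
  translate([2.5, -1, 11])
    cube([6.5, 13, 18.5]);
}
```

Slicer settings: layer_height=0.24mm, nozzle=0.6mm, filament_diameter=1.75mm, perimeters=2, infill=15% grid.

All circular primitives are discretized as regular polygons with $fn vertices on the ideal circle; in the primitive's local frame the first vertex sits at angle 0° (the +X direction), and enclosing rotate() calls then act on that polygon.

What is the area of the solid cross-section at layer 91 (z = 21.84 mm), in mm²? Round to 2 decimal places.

11.31 mm²

At z = 21.84 mm: the cube does not reach this height (z outside [0, 21.5]); the r=2 cylinder at (14.5, 4.5) gives a regular 8-gon of circumradius 2 (constant along its height) (area = (8/2)·2.000²·sin(360°/8) = 11.31 mm²); Taking the union: only the r=2 cylinder at (14.5, 4.5) is present, so the union is just that shape — area = 11.31 mm²; the cube at (2.5, -1) is present — its section is the full 6.5×13 rectangle (area 84.50 mm²); Subtracting the remaining from the first: starting from that combined region (11.31 mm²), the 6.5×13 cube at (2.5, -1) misses the remaining region (no effect) — area = 11.31 mm². Overall, the cross-section is a single solid region. Net area = 11.31 mm².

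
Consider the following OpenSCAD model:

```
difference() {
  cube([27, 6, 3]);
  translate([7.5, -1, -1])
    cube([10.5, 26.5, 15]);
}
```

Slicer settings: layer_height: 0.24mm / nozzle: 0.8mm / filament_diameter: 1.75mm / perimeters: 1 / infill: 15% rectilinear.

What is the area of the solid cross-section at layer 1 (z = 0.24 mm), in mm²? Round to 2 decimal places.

At z = 0.24 mm: the 27×6 cube contributes its full rectangle (area 162.00 mm²); the cube at (7.5, -1) (footprint 10.5×26.5) is included at this height (area 278.25 mm²); After the difference (first − rest): starting from the 27×6 cube (162.00 mm²), the 10.5×26.5 cube at (7.5, -1) partially overlaps it — only the 63.00 mm² overlap (of its 278.25 mm²) is removed, clipping the outline — area = 99.00 mm². Overall, the cross-section has 2 separate islands. Net area = 99.00 mm².

99.00 mm²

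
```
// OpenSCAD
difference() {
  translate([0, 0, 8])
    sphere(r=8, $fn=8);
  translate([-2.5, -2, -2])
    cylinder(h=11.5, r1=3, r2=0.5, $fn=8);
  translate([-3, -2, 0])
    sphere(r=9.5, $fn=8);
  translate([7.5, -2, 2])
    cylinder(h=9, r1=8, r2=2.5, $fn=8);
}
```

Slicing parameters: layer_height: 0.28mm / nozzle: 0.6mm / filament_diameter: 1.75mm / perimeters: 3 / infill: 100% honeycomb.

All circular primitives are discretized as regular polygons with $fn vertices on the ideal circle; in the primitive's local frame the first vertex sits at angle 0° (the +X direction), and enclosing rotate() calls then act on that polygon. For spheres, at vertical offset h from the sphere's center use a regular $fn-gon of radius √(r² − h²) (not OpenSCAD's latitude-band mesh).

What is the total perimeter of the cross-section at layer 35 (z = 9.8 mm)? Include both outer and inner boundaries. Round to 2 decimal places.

At z = 9.8 mm: the sphere: section is a regular 8-gon, circumradius = √(r²−h²) = √(8²−1.8²) = 7.795 (perimeter = 2·8·7.795·sin(180°/8) = 47.73 mm); the cone at (-2.5, -2) is absent (z outside [-2, 9.5]); the sphere at (-3, -2) does not reach this height (|z−center|=9.800 > r=9.5); the cone at (7.5, -2) contributes a regular 8-gon of circumradius 3.233 (interpolated between r1=8 and r2=2.5 at t=0.867) (perimeter = 2·8·3.233·sin(180°/8) = 19.80 mm); Subtracting the remaining from the first: starting from the r=8 sphere, the cone at (7.5, -2) partially overlaps it — only the 11.33 mm² overlap (of its 29.57 mm²) is removed, clipping the outline — boundary = 49.50 mm. Overall, the cross-section is a single solid region. Total boundary length (outer) = 49.50 mm.

49.50 mm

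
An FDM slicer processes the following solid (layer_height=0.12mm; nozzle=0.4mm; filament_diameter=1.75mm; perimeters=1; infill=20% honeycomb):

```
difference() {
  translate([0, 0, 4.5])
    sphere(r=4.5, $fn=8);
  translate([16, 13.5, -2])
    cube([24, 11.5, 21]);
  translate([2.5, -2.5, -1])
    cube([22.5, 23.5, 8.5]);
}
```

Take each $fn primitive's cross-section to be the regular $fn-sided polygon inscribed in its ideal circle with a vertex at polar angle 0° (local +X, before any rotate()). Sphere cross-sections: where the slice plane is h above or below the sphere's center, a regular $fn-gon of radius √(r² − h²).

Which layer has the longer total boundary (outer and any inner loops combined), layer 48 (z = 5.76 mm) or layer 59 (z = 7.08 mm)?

Layer 48 (z = 5.76): the r=4.5 sphere contributes a regular 8-gon of circumradius √(4.5²−1.26²) = 4.320 (perimeter = 2·8·4.320·sin(180°/8) = 26.45 mm); the cube at (16, 13.5) (footprint 24×11.5) is included at this height (perimeter 71.00 mm); the cube at (2.5, -2.5) (footprint 22.5×23.5) is included at this height (perimeter 92.00 mm); Taking the first minus the rest: starting from the r=4.5 sphere, the 24×11.5 cube at (16, 13.5) misses the remaining region (no effect); the 22.5×23.5 cube at (2.5, -2.5) partially overlaps it — only the 6.95 mm² overlap (of its 528.75 mm²) is removed, clipping the outline — boundary = 26.41 mm. So its perimeter = 26.41 mm. Layer 59 (z = 7.08): the r=4.5 sphere contributes a regular 8-gon of circumradius √(4.5²−2.58²) = 3.687 (perimeter = 2·8·3.687·sin(180°/8) = 22.57 mm); the 24×11.5 cube at (16, 13.5) contributes its full rectangle (perimeter 71.00 mm); the cube at (2.5, -2.5) (footprint 22.5×23.5) is included at this height (perimeter 92.00 mm); After the difference (first − rest): starting from the r=4.5 sphere, the 24×11.5 cube at (16, 13.5) misses the remaining region (no effect); the 22.5×23.5 cube at (2.5, -2.5) partially overlaps it — only the 3.36 mm² overlap (of its 528.75 mm²) is removed, clipping the outline — boundary = 22.23 mm. So its perimeter = 22.23 mm. Layer 48 is larger (26.41 vs 22.23 mm).

layer 48 (z = 5.76 mm)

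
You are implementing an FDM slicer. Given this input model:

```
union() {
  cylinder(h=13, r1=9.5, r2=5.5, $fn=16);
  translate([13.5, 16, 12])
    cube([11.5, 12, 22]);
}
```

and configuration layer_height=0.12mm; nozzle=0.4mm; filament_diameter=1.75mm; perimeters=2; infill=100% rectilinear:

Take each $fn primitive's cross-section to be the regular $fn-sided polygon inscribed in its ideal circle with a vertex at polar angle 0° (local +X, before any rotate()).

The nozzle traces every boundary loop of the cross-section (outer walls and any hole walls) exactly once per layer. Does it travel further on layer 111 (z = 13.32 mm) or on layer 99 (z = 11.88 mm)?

Layer 111 (z = 13.32): the cone is not intersected at this z (z outside [0, 13]); the 11.5×12 cube at (13.5, 16) contributes its full rectangle (perimeter 47.00 mm); Taking the union: only the 11.5×12 cube at (13.5, 16) is present, so the union is just that shape — boundary = 47.00 mm. So its perimeter = 47.00 mm. Layer 99 (z = 11.88): the cone (r1=9.5→r2=5.5) has section circumradius 5.845 here — a regular 16-gon (perimeter = 2·16·5.845·sin(180°/16) = 36.49 mm); the cube at (13.5, 16) is absent (z outside [12, 34]); Taking the union: only the cone is present, so the union is just that shape — boundary = 36.49 mm. So its perimeter = 36.49 mm. Layer 111 is larger (47.00 vs 36.49 mm).

layer 111 (z = 13.32 mm)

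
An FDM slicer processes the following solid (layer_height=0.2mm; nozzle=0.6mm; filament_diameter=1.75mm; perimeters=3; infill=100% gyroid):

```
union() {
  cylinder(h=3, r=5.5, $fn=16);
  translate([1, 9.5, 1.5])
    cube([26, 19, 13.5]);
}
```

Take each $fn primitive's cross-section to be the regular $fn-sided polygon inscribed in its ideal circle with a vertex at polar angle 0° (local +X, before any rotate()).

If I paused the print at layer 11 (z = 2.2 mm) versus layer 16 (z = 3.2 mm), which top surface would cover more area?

Layer 11 (z = 2.2): the r=5.5 cylinder contributes a regular 16-gon of circumradius 5.5 (area = (16/2)·5.500²·sin(360°/16) = 92.61 mm²); the 26×19 cube at (1, 9.5) contributes its full rectangle (area 494.00 mm²); Merging all regions: the 2 present regions are separate (no shared area or edge), so areas and boundary lengths simply add and each stays a separate island — area = 586.61 mm². So its area = 586.61 mm². Layer 16 (z = 3.2): the cylinder does not reach this height (z outside [0, 3]); the cube at (1, 9.5) (footprint 26×19) is included at this height (area 494.00 mm²); Taking the union: only the 26×19 cube at (1, 9.5) is present, so the union is just that shape — area = 494.00 mm². So its area = 494.00 mm². Layer 11 is larger (586.61 vs 494.00 mm²).

layer 11 (z = 2.2 mm)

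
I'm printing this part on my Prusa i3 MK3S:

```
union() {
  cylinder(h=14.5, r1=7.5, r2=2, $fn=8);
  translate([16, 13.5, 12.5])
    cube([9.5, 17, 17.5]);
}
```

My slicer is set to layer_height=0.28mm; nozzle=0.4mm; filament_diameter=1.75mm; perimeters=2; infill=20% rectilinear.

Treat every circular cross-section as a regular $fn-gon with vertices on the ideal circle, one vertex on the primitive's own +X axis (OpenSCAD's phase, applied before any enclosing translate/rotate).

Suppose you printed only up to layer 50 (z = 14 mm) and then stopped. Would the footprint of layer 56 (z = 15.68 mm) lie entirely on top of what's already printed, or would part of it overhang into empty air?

entirely on top

Compare the two slices. At z = 14: the cone: at t=0.966 of its height the radius interpolates to r₁+(r₂−r₁)t = 2.190, giving a regular 8-gon of that circumradius (area = (8/2)·2.190²·sin(360°/8) = 13.56 mm²); the cube at (16, 13.5) is present — its section is the full 9.5×17 rectangle (area 161.50 mm²); Taking the union: the 2 present regions are separate (no shared area or edge), so areas and boundary lengths simply add and each stays a separate island — area = 175.06 mm². At z = 15.68: the cone is not intersected at this z (z outside [0, 14.5]); the 9.5×17 cube at (16, 13.5) contributes its full rectangle (area 161.50 mm²); Taking the union: only the 9.5×17 cube at (16, 13.5) is present, so the union is just that shape — area = 161.50 mm². Checking containment: the cross-section at z = 15.68 is a subset of the cross-section at z = 14.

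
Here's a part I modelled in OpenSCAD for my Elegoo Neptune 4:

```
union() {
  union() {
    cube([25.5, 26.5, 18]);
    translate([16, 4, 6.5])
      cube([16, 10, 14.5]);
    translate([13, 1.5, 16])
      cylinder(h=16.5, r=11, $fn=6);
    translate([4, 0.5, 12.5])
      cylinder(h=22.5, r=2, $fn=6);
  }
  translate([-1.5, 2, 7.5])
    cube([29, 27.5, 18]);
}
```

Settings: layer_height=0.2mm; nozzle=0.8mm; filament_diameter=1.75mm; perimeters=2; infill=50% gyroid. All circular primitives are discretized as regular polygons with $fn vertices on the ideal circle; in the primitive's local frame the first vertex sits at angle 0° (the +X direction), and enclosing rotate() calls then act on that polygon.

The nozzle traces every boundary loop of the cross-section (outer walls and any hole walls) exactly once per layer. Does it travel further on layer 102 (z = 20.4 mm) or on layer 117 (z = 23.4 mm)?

layer 102 (z = 20.4 mm)

Layer 102 (z = 20.4): the cube is absent (z outside [0, 18]); the cube at (16, 4) is present — its section is the full 16×10 rectangle (perimeter 52.00 mm); the r=11 cylinder at (13, 1.5) contributes a regular 6-gon of circumradius 11 (perimeter = 2·6·11.000·sin(180°/6) = 66.00 mm); the cylinder at (4, 0.5): section is a regular 6-gon, circumradius r=2 (perimeter = 2·6·2.000·sin(180°/6) = 12.00 mm); Merging all regions: the regions partially overlap (shared area 41.07 mm²), so the edge portions inside another operand are dropped and the merged outline is re-measured after clipping — boundary = 94.38 mm; the cube at (-1.5, 2) (footprint 29×27.5) is included at this height (perimeter 113.00 mm); Combining (union): the regions partially overlap (shared area 229.51 mm²), so the edge portions inside another operand are dropped and the merged outline is re-measured after clipping — boundary = 135.31 mm. So its perimeter = 135.31 mm. Layer 117 (z = 23.4): the cube is absent (z outside [0, 18]); the cube at (16, 4) is not intersected at this z (z outside [6.5, 21]); the cylinder at (13, 1.5): section is a regular 6-gon, circumradius r=11 (perimeter = 2·6·11.000·sin(180°/6) = 66.00 mm); the cylinder at (4, 0.5): section is a regular 6-gon, circumradius r=2 (perimeter = 2·6·2.000·sin(180°/6) = 12.00 mm); Combining (union): the regions partially overlap (shared area 9.25 mm²), so the edge portions inside another operand are dropped and the merged outline is re-measured after clipping — boundary = 66.58 mm; the cube at (-1.5, 2) (footprint 29×27.5) is included at this height (perimeter 113.00 mm); Merging all regions: the regions partially overlap (shared area 146.33 mm²), so the edge portions inside another operand are dropped and the merged outline is re-measured after clipping — boundary = 126.31 mm. So its perimeter = 126.31 mm. Layer 102 is larger (135.31 vs 126.31 mm).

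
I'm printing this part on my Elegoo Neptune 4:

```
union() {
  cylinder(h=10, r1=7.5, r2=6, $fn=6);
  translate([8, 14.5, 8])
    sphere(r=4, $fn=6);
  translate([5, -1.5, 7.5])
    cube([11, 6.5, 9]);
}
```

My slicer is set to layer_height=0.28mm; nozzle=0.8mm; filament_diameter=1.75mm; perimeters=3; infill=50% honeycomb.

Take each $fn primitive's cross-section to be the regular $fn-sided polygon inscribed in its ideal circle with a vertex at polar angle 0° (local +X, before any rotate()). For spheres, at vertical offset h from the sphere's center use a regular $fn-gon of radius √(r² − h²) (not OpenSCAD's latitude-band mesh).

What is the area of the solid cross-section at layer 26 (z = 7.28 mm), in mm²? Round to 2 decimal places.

At z = 7.28 mm: the cone: at t=0.728 of its height the radius interpolates to r₁+(r₂−r₁)t = 6.408, giving a regular 6-gon of that circumradius (area = (6/2)·6.408²·sin(360°/6) = 106.68 mm²); the r=4 sphere at (8, 14.5) contributes a regular 6-gon of circumradius √(4²−0.72²) = 3.935 (area = (6/2)·3.935²·sin(360°/6) = 40.22 mm²); the cube at (5, -1.5) is not intersected at this z (z outside [7.5, 16.5]); Merging all regions: the 2 present regions are separate (no shared area or edge), so areas and boundary lengths simply add and each stays a separate island — area = 146.91 mm². Overall, the cross-section has 2 separate islands. Net area = 146.91 mm².

146.91 mm²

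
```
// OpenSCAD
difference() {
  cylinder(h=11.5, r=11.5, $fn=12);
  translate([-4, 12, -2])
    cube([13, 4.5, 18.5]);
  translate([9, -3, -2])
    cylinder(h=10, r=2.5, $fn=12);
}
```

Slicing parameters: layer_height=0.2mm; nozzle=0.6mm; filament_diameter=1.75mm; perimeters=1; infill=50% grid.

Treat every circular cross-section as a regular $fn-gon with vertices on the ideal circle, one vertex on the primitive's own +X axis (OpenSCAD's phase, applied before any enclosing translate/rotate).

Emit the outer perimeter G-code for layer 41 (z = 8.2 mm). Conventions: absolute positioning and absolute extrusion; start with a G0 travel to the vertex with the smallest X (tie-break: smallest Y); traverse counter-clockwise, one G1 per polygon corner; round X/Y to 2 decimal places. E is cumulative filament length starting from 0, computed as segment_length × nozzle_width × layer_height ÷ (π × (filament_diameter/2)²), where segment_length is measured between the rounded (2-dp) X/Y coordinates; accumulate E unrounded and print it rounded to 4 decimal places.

At z = 8.2 mm: the r=11.5 cylinder gives a regular 12-gon of circumradius 11.5 (constant along its height); the 13×4.5 cube at (-4, 12) contributes its full rectangle; the cylinder at (9, -3) does not reach this height (z outside [-2, 8]); After the difference (first − rest): starting from the r=11.5 cylinder, the 13×4.5 cube at (-4, 12) misses the remaining region (no effect) — 1 connected region. The outline is a single polygon with 12 vertices. Extrusion per mm of travel: 0.6 × 0.2 / (π × 0.875²) = 0.049890. Accumulating E over each segment gives final E = 3.5640.

G0 X-11.50 Y0.00 Z8.20
G1 X-9.96 Y-5.75 E0.2970
G1 X-5.75 Y-9.96 E0.5940
G1 X0.00 Y-11.50 E0.8910
G1 X5.75 Y-9.96 E1.1880
G1 X9.96 Y-5.75 E1.4850
G1 X11.50 Y0.00 E1.7820
G1 X9.96 Y5.75 E2.0790
G1 X5.75 Y9.96 E2.3760
G1 X0.00 Y11.50 E2.6730
G1 X-5.75 Y9.96 E2.9700
G1 X-9.96 Y5.75 E3.2670
G1 X-11.50 Y0.00 E3.5640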